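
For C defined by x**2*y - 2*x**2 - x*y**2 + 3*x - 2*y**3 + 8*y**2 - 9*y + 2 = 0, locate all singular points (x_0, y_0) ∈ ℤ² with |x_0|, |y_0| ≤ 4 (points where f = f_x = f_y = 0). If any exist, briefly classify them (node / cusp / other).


Singular points: {(1, 1)}; classification: node.

Compute partial derivatives:
  f_x = 2*x*y - 4*x - y**2 + 3.
  f_y = x**2 - 2*x*y - 6*y**2 + 16*y - 9.
Scan x_0 ∈ {−4, ..., 4}. For each x_0, f_y(x_0, y) is a polynomial in y; find its integer roots y ∈ {−4, ..., 4}, then test f_x and f at those candidates.
  x = -4: f_y(-4, y) = -6*y**2 + 24*y + 7; no integer root y with |y| ≤ 4.
  x = -3: f_y(-3, y) = -6*y**2 + 22*y; vanishes at y ∈ {0}. (-3, 0): f_x = 15 ≠ 0.
  x = -2: f_y(-2, y) = -6*y**2 + 20*y - 5; no integer root y with |y| ≤ 4.
  x = -1: f_y(-1, y) = -6*y**2 + 18*y - 8; no integer root y with |y| ≤ 4.
  x = 0: f_y(0, y) = -6*y**2 + 16*y - 9; no integer root y with |y| ≤ 4.
  x = 1: f_y(1, y) = -6*y**2 + 14*y - 8; vanishes at y ∈ {1}. (1, 1): f_x = 0, f = 0 — SINGULAR.
  x = 2: f_y(2, y) = -6*y**2 + 12*y - 5; no integer root y with |y| ≤ 4.
  x = 3: f_y(3, y) = -6*y**2 + 10*y; vanishes at y ∈ {0}. (3, 0): f_x = -9 ≠ 0.
  x = 4: f_y(4, y) = -6*y**2 + 8*y + 7; no integer root y with |y| ≤ 4.
Only singular point on the grid: (1, 1).
Classify: substitute x = 1 + u, y = 1 + v and expand: f = u**2*v - u**2 - u*v**2 - 2*v**3 + v**2.
No constant or linear terms (consistent with a singular point). Quadratic part: -u**2 + v**2. Cubic part: u**2*v - u*v**2 - 2*v**3.
The quadratic part v**2 - u**2 = (v − u)(v + u) splits into two distinct linear factors, so there are two distinct tangent lines y − 1 = ±(x − 1) — this is a node (ordinary double point).
Classification: node.


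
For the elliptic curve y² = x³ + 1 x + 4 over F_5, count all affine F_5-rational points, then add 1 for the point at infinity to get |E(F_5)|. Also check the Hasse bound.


Affine points = {(0, 2), (0, 3), (1, 1), (1, 4), (2, 2), (2, 3), (3, 2), (3, 3)}; affine count = 8; |E(F_5)| = 9.

Discriminant check: Δ ∝ 4a³ + 27b² = 4·1³ + 27·4² = 4·1 + 27·16 ≡ 1 (mod 5). Nonzero ⇒ E is nonsingular.
For each x ∈ F_5, compute rhs = x³ + 1·x + 4 mod 5, then count y ∈ F_5 with y² ≡ rhs.
  x = 0: rhs = 4, matching y values: 2, 3 (2 points).
  x = 1: rhs = 1, matching y values: 1, 4 (2 points).
  x = 2: rhs = 4, matching y values: 2, 3 (2 points).
  x = 3: rhs = 4, matching y values: 2, 3 (2 points).
  x = 4: rhs = 2, matching y values: none (0 points).
Total affine count: 8.
Full point count |E(F_5)| = 8 + 1 = 9.
Hasse bound: |9 − (5+1)| = |3| = 3 ≤ 2√5 ≈ 4.4721 ✓.


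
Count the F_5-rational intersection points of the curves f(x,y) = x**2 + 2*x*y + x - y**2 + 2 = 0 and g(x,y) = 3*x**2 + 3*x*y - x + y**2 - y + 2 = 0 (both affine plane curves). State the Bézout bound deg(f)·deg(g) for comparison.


Common zeros: ∅; count = 0; Bézout bound = 4.

deg(f) = 2, deg(g) = 2, so Bézout bound = 4.
Scan x ∈ F_5. For each x, list the y ∈ F_5 with f(x, y) ≡ 0 and those with g(x, y) ≡ 0 (mod 5); the common zeros in that column are the intersection.
  x = 0: f ≡ 0 at y ∈ ∅; g ≡ 0 at y ∈ ∅; common: ∅.
  x = 1: f ≡ 0 at y ∈ {1}; g ≡ 0 at y ∈ ∅; common: ∅.
  x = 2: f ≡ 0 at y ∈ ∅; g ≡ 0 at y ∈ ∅; common: ∅.
  x = 3: f ≡ 0 at y ∈ ∅; g ≡ 0 at y ∈ {1}; common: ∅.
  x = 4: f ≡ 0 at y ∈ ∅; g ≡ 0 at y ∈ ∅; common: ∅.
Collecting: common zeros = ∅, so the count is 0.
Comparison with the Bézout bound: 0 ≤ 4 = deg(f)·deg(g), as expected for curves with no common component (the affine F_5-count falls short of the bound because intersections may lie at infinity, over extension fields, or carry multiplicity).


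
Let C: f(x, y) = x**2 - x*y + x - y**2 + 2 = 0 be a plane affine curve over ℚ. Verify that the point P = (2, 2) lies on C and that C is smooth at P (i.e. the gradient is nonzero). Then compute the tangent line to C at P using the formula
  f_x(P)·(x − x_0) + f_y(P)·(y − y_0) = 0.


Tangent line at P: 3*x - 6*y + 6 = 0.

Step 1: f(2, 2) = 0, so P lies on C.
Step 2: partial derivatives
  f_x(x, y) = 2*x - y + 1, f_y(x, y) = -x - 2*y.
  f_x(P) = 3, f_y(P) = -6 (gradient nonzero, so P is smooth).
Step 3: tangent line at P: 3·(x − 2) + -6·(y − 2) = 0.
Expanding: 3*x - 6*y + 6 = 0.


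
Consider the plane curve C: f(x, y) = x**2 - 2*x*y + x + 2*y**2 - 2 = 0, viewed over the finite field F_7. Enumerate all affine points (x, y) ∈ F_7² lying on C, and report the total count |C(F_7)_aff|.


Affine F_7-points: {(0, 1), (0, 6), (1, 0), (1, 1), (4, 5), (4, 6), (5, 0), (5, 5)}; count = 8.

For each of the 49 pairs (x, y) ∈ F_7², evaluate f(x, y) mod 7. Record the zeros.
  x = 0: [0↦5, 1↦0, 2↦6, 3↦2, 4↦2, 5↦6, 6↦0]  zeros at y ∈ {1, 6}
  x = 1: [0↦0, 1↦0, 2↦4, 3↦5, 4↦3, 5↦5, 6↦4]  zeros at y ∈ {0, 1}
  x = 2: [0↦4, 1↦2, 2↦4, 3↦3, 4↦6, 5↦6, 6↦3]  zeros at y ∈ ∅
  x = 3: [0↦3, 1↦6, 2↦6, 3↦3, 4↦4, 5↦2, 6↦4]  zeros at y ∈ ∅
  x = 4: [0↦4, 1↦5, 2↦3, 3↦5, 4↦4, 5↦0, 6↦0]  zeros at y ∈ {5, 6}
  x = 5: [0↦0, 1↦6, 2↦2, 3↦2, 4↦6, 5↦0, 6↦5]  zeros at y ∈ {0, 5}
  x = 6: [0↦5, 1↦2, 2↦3, 3↦1, 4↦3, 5↦2, 6↦5]  zeros at y ∈ ∅
Collecting zeros: affine points = {(0, 1), (0, 6), (1, 0), (1, 1), (4, 5), (4, 6), (5, 0), (5, 5)}.
Total count |C(F_7)_aff| = 8.


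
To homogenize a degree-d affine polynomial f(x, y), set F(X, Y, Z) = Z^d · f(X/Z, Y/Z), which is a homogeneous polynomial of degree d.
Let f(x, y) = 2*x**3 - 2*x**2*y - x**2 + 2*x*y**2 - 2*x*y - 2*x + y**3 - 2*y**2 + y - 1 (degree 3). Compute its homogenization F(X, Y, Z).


F(X, Y, Z) = 2*X**3 - 2*X**2*Y - X**2*Z + 2*X*Y**2 - 2*X*Y*Z - 2*X*Z**2 + Y**3 - 2*Y**2*Z + Y*Z**2 - Z**3

deg(f) = 3.
Substitute x = X/Z, y = Y/Z into f, then multiply by Z^3.
  monomial 2·x^3·y^0 ↦ 2·X^3·Y^0·Z^0.
  monomial -2·x^2·y^1 ↦ -2·X^2·Y^1·Z^0.
  monomial -1·x^2·y^0 ↦ -1·X^2·Y^0·Z^1.
  monomial 2·x^1·y^2 ↦ 2·X^1·Y^2·Z^0.
  monomial -2·x^1·y^1 ↦ -2·X^1·Y^1·Z^1.
  monomial -2·x^1·y^0 ↦ -2·X^1·Y^0·Z^2.
  monomial 1·x^0·y^3 ↦ 1·X^0·Y^3·Z^0.
  monomial -2·x^0·y^2 ↦ -2·X^0·Y^2·Z^1.
  monomial 1·x^0·y^1 ↦ 1·X^0·Y^1·Z^2.
  monomial -1·x^0·y^0 ↦ -1·X^0·Y^0·Z^3.
Collecting: F(X, Y, Z) = 2*X**3 - 2*X**2*Y - X**2*Z + 2*X*Y**2 - 2*X*Y*Z - 2*X*Z**2 + Y**3 - 2*Y**2*Z + Y*Z**2 - Z**3.


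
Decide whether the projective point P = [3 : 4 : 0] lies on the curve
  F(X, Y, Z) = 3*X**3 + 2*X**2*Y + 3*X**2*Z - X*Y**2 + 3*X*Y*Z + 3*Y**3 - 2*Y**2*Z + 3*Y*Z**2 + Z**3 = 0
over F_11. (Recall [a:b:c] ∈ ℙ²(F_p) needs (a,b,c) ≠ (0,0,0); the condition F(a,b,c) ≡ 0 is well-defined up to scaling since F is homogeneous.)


F(3,4,0) ≡ 0 (mod 11); P is on the curve.

Evaluate F(3, 4, 0) term-by-term (mod 11).
  3*X**3 ↦ 3·27·1·1 = 81
  2*X**2*Y ↦ 2·9·4·1 = 72
  3*X**2*Z ↦ 3·9·1·0 = 0
  -X*Y**2 ↦ -1·3·16·1 = -48
  3*X*Y*Z ↦ 3·3·4·0 = 0
  3*Y**3 ↦ 3·1·64·1 = 192
  -2*Y**2*Z ↦ -2·1·16·0 = 0
  3*Y*Z**2 ↦ 3·1·4·0 = 0
  Z**3 ↦ 1·1·1·0 = 0
Sum: F(3, 4, 0) = (81) + (72) + (0) + (-48) + (0) + (192) + (0) + (0) + (0) = 297.
Reducing mod 11: 297 ≡ 0 (mod 11).
Since F(a, b, c) ≡ 0 (mod 11), P lies on the curve.


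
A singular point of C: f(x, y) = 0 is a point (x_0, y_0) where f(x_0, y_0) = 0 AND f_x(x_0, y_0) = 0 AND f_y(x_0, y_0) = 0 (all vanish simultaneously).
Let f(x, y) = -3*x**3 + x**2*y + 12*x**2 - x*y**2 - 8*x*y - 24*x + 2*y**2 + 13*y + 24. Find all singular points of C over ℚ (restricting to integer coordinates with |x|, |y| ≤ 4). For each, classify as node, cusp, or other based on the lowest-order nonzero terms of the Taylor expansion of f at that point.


Singular points: {(1, -3)}; classification: cusp.

Compute partial derivatives:
  f_x = -9*x**2 + 2*x*y + 24*x - y**2 - 8*y - 24.
  f_y = x**2 - 2*x*y - 8*x + 4*y + 13.
Scan x_0 ∈ {−4, ..., 4}. For each x_0, f_y(x_0, y) is a polynomial in y; find its integer roots y ∈ {−4, ..., 4}, then test f_x and f at those candidates.
  x = -4: f_y(-4, y) = 12*y + 61; no integer root y with |y| ≤ 4.
  x = -3: f_y(-3, y) = 10*y + 46; no integer root y with |y| ≤ 4.
  x = -2: f_y(-2, y) = 8*y + 33; no integer root y with |y| ≤ 4.
  x = -1: f_y(-1, y) = 6*y + 22; no integer root y with |y| ≤ 4.
  x = 0: f_y(0, y) = 4*y + 13; no integer root y with |y| ≤ 4.
  x = 1: f_y(1, y) = 2*y + 6; vanishes at y ∈ {-3}. (1, -3): f_x = 0, f = 0 — SINGULAR.
  x = 2: f_y(2, y) = 1; no integer root y with |y| ≤ 4.
  x = 3: f_y(3, y) = -2*y - 2; vanishes at y ∈ {-1}. (3, -1): f_x = -32 ≠ 0.
  x = 4: f_y(4, y) = -4*y - 3; no integer root y with |y| ≤ 4.
Only singular point on the grid: (1, -3).
Classify: substitute x = 1 + u, y = -3 + v and expand: f = -3*u**3 + u**2*v - u*v**2 + v**2.
No constant or linear terms (consistent with a singular point). Quadratic part: v**2. Cubic part: -3*u**3 + u**2*v - u*v**2.
The quadratic part v**2 is a perfect square, so there is a single (double) tangent line v = 0, i.e. y = -3. Restricting the cubic part to that line (v = 0) leaves -3*u**3 ≠ 0, so f is not divisible by v and the branch is v² ≈ 3*u**3 to lowest order — this is a cusp.
Classification: cusp.


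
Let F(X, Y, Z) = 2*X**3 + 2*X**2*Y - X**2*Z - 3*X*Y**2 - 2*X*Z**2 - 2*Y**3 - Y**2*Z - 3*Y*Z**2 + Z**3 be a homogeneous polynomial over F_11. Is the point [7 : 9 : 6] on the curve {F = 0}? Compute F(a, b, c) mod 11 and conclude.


F(7,9,6) ≡ 10 (mod 11); P is NOT on the curve.

Evaluate F(7, 9, 6) term-by-term (mod 11).
  2*X**3 ↦ 2·343·1·1 = 686
  2*X**2*Y ↦ 2·49·9·1 = 882
  -X**2*Z ↦ -1·49·1·6 = -294
  -3*X*Y**2 ↦ -3·7·81·1 = -1701
  -2*X*Z**2 ↦ -2·7·1·36 = -504
  -2*Y**3 ↦ -2·1·729·1 = -1458
  -Y**2*Z ↦ -1·1·81·6 = -486
  -3*Y*Z**2 ↦ -3·1·9·36 = -972
  Z**3 ↦ 1·1·1·216 = 216
Sum: F(7, 9, 6) = (686) + (882) + (-294) + (-1701) + (-504) + (-1458) + (-486) + (-972) + (216) = -3631.
Reducing mod 11: -3631 ≡ 10 (mod 11).
Since F(a, b, c) ≡ 10 ≠ 0 (mod 11), P does NOT lie on the curve.


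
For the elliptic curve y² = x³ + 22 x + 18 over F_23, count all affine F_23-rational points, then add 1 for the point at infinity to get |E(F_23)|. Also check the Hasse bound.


Affine points = {(0, 8), (0, 15), (1, 8), (1, 15), (2, 1), (2, 22), (4, 3), (4, 20), (5, 0), (7, 3), (7, 20), (8, 4), (8, 19), (9, 5), (9, 18), (11, 2), (11, 21), (12, 3), (12, 20), (16, 2), (16, 21), (18, 6), (18, 17), (19, 2), (19, 21), (21, 9), (21, 14), (22, 8), (22, 15)}; affine count = 29; |E(F_23)| = 30.

Discriminant check: Δ ∝ 4a³ + 27b² = 4·22³ + 27·18² = 4·10648 + 27·324 ≡ 4 (mod 23). Nonzero ⇒ E is nonsingular.
For each x ∈ F_23, compute rhs = x³ + 22·x + 18 mod 23, then count y ∈ F_23 with y² ≡ rhs.
  x = 0: rhs = 18, matching y values: 8, 15 (2 points).
  x = 1: rhs = 18, matching y values: 8, 15 (2 points).
  x = 2: rhs = 1, matching y values: 1, 22 (2 points).
  x = 3: rhs = 19, matching y values: none (0 points).
  x = 4: rhs = 9, matching y values: 3, 20 (2 points).
  x = 5: rhs = 0, matching y values: 0 (1 points).
  x = 6: rhs = 21, matching y values: none (0 points).
  x = 7: rhs = 9, matching y values: 3, 20 (2 points).
  x = 8: rhs = 16, matching y values: 4, 19 (2 points).
  x = 9: rhs = 2, matching y values: 5, 18 (2 points).
  x = 10: rhs = 19, matching y values: none (0 points).
  x = 11: rhs = 4, matching y values: 2, 21 (2 points).
  x = 12: rhs = 9, matching y values: 3, 20 (2 points).
  x = 13: rhs = 17, matching y values: none (0 points).
  x = 14: rhs = 11, matching y values: none (0 points).
  x = 15: rhs = 20, matching y values: none (0 points).
  x = 16: rhs = 4, matching y values: 2, 21 (2 points).
  x = 17: rhs = 15, matching y values: none (0 points).
  x = 18: rhs = 13, matching y values: 6, 17 (2 points).
  x = 19: rhs = 4, matching y values: 2, 21 (2 points).
  x = 20: rhs = 17, matching y values: none (0 points).
  x = 21: rhs = 12, matching y values: 9, 14 (2 points).
  x = 22: rhs = 18, matching y values: 8, 15 (2 points).
Total affine count: 29.
Full point count |E(F_23)| = 29 + 1 = 30.
Hasse bound: |30 − (23+1)| = |6| = 6 ≤ 2√23 ≈ 9.5917 ✓.


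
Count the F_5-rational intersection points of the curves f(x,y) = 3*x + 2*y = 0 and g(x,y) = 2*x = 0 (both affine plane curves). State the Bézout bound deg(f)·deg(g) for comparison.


Common zeros: {(0, 0)}; count = 1; Bézout bound = 1.

deg(f) = 1, deg(g) = 1, so Bézout bound = 1.
Scan x ∈ F_5. For each x, list the y ∈ F_5 with f(x, y) ≡ 0 and those with g(x, y) ≡ 0 (mod 5); the common zeros in that column are the intersection.
  x = 0: f ≡ 0 at y ∈ {0}; g ≡ 0 at y ∈ {0, 1, 2, 3, 4}; common: {0}.
  x = 1: f ≡ 0 at y ∈ {1}; g ≡ 0 at y ∈ ∅; common: ∅.
  x = 2: f ≡ 0 at y ∈ {2}; g ≡ 0 at y ∈ ∅; common: ∅.
  x = 3: f ≡ 0 at y ∈ {3}; g ≡ 0 at y ∈ ∅; common: ∅.
  x = 4: f ≡ 0 at y ∈ {4}; g ≡ 0 at y ∈ ∅; common: ∅.
Collecting: common zeros = {(0, 0)}, so the count is 1.
Comparison with the Bézout bound: 1 ≤ 1 = deg(f)·deg(g), as expected for curves with no common component (the bound is attained).


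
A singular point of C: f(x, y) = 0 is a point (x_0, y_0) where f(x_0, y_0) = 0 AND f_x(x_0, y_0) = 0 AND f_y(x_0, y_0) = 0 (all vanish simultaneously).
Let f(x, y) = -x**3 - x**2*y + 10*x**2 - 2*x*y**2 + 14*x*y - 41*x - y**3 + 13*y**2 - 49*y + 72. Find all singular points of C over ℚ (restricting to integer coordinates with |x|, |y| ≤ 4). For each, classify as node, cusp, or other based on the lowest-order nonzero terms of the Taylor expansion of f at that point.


Singular points: {(3, 2)}; classification: node.

Compute partial derivatives:
  f_x = -3*x**2 - 2*x*y + 20*x - 2*y**2 + 14*y - 41.
  f_y = -x**2 - 4*x*y + 14*x - 3*y**2 + 26*y - 49.
Scan x_0 ∈ {−4, ..., 4}. For each x_0, f_y(x_0, y) is a polynomial in y; find its integer roots y ∈ {−4, ..., 4}, then test f_x and f at those candidates.
  x = -4: f_y(-4, y) = -3*y**2 + 42*y - 121; no integer root y with |y| ≤ 4.
  x = -3: f_y(-3, y) = -3*y**2 + 38*y - 100; no integer root y with |y| ≤ 4.
  x = -2: f_y(-2, y) = -3*y**2 + 34*y - 81; no integer root y with |y| ≤ 4.
  x = -1: f_y(-1, y) = -3*y**2 + 30*y - 64; no integer root y with |y| ≤ 4.
  x = 0: f_y(0, y) = -3*y**2 + 26*y - 49; no integer root y with |y| ≤ 4.
  x = 1: f_y(1, y) = -3*y**2 + 22*y - 36; no integer root y with |y| ≤ 4.
  x = 2: f_y(2, y) = -3*y**2 + 18*y - 25; no integer root y with |y| ≤ 4.
  x = 3: f_y(3, y) = -3*y**2 + 14*y - 16; vanishes at y ∈ {2}. (3, 2): f_x = 0, f = 0 — SINGULAR.
  x = 4: f_y(4, y) = -3*y**2 + 10*y - 9; no integer root y with |y| ≤ 4.
Only singular point on the grid: (3, 2).
Classify: substitute x = 3 + u, y = 2 + v and expand: f = -u**3 - u**2*v - u**2 - 2*u*v**2 - v**3 + v**2.
No constant or linear terms (consistent with a singular point). Quadratic part: -u**2 + v**2. Cubic part: -u**3 - u**2*v - 2*u*v**2 - v**3.
The quadratic part v**2 - u**2 = (v − u)(v + u) splits into two distinct linear factors, so there are two distinct tangent lines y − 2 = ±(x − 3) — this is a node (ordinary double point).
Classification: node.


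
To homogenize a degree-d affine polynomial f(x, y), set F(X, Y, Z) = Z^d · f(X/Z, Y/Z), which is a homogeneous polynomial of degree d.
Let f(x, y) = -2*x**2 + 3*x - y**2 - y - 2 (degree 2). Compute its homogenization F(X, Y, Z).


F(X, Y, Z) = -2*X**2 + 3*X*Z - Y**2 - Y*Z - 2*Z**2

deg(f) = 2.
Substitute x = X/Z, y = Y/Z into f, then multiply by Z^2.
  monomial -2·x^2·y^0 ↦ -2·X^2·Y^0·Z^0.
  monomial 3·x^1·y^0 ↦ 3·X^1·Y^0·Z^1.
  monomial -1·x^0·y^2 ↦ -1·X^0·Y^2·Z^0.
  monomial -1·x^0·y^1 ↦ -1·X^0·Y^1·Z^1.
  monomial -2·x^0·y^0 ↦ -2·X^0·Y^0·Z^2.
Collecting: F(X, Y, Z) = -2*X**2 + 3*X*Z - Y**2 - Y*Z - 2*Z**2.


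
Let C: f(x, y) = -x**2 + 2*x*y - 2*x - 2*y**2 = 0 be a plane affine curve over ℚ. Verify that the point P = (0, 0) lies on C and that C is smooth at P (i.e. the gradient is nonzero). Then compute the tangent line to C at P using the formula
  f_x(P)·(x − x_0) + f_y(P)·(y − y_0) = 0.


Tangent line at P: -2*x = 0.

Step 1: f(0, 0) = 0, so P lies on C.
Step 2: partial derivatives
  f_x(x, y) = -2*x + 2*y - 2, f_y(x, y) = 2*x - 4*y.
  f_x(P) = -2, f_y(P) = 0 (gradient nonzero, so P is smooth).
Step 3: tangent line at P: -2·(x − 0) + 0·(y − 0) = 0.
Expanding: -2*x = 0.


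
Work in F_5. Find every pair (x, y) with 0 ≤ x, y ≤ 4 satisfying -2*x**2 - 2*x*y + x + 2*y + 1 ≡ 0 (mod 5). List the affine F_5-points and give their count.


Affine F_5-points: {(0, 2), (1, 0), (1, 1), (1, 2), (1, 3), (1, 4), (2, 0), (3, 4), (4, 3)}; count = 9.

For each of the 25 pairs (x, y) ∈ F_5², evaluate f(x, y) mod 5. Record the zeros.
  x = 0: [0↦1, 1↦3, 2↦0, 3↦2, 4↦4]  zeros at y ∈ {2}
  x = 1: [0↦0, 1↦0, 2↦0, 3↦0, 4↦0]  zeros at y ∈ {0, 1, 2, 3, 4}
  x = 2: [0↦0, 1↦3, 2↦1, 3↦4, 4↦2]  zeros at y ∈ {0}
  x = 3: [0↦1, 1↦2, 2↦3, 3↦4, 4↦0]  zeros at y ∈ {4}
  x = 4: [0↦3, 1↦2, 2↦1, 3↦0, 4↦4]  zeros at y ∈ {3}
Collecting zeros: affine points = {(0, 2), (1, 0), (1, 1), (1, 2), (1, 3), (1, 4), (2, 0), (3, 4), (4, 3)}.
Total count |C(F_5)_aff| = 9.


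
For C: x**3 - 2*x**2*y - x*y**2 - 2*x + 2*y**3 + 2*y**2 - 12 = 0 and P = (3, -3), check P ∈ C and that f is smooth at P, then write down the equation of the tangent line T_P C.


Tangent line at P: 52*x + 42*y - 30 = 0.

Step 1: f(3, -3) = 0, so P lies on C.
Step 2: partial derivatives
  f_x(x, y) = 3*x**2 - 4*x*y - y**2 - 2, f_y(x, y) = -2*x**2 - 2*x*y + 6*y**2 + 4*y.
  f_x(P) = 52, f_y(P) = 42 (gradient nonzero, so P is smooth).
Step 3: tangent line at P: 52·(x − 3) + 42·(y − -3) = 0.
Expanding: 52*x + 42*y - 30 = 0.


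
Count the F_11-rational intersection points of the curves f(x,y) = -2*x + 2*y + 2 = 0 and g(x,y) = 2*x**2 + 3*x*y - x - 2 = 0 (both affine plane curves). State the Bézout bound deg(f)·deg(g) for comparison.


Common zeros: {(6, 5), (8, 7)}; count = 2; Bézout bound = 2.

deg(f) = 1, deg(g) = 2, so Bézout bound = 2.
Scan x ∈ F_11. For each x, list the y ∈ F_11 with f(x, y) ≡ 0 and those with g(x, y) ≡ 0 (mod 11); the common zeros in that column are the intersection.
  x = 0: f ≡ 0 at y ∈ {10}; g ≡ 0 at y ∈ ∅; common: ∅.
  x = 1: f ≡ 0 at y ∈ {0}; g ≡ 0 at y ∈ {4}; common: ∅.
  x = 2: f ≡ 0 at y ∈ {1}; g ≡ 0 at y ∈ {3}; common: ∅.
  x = 3: f ≡ 0 at y ∈ {2}; g ≡ 0 at y ∈ {1}; common: ∅.
  x = 4: f ≡ 0 at y ∈ {3}; g ≡ 0 at y ∈ {7}; common: ∅.
  x = 5: f ≡ 0 at y ∈ {4}; g ≡ 0 at y ∈ {3}; common: ∅.
  x = 6: f ≡ 0 at y ∈ {5}; g ≡ 0 at y ∈ {5}; common: {5}.
  x = 7: f ≡ 0 at y ∈ {6}; g ≡ 0 at y ∈ {1}; common: ∅.
  x = 8: f ≡ 0 at y ∈ {7}; g ≡ 0 at y ∈ {7}; common: {7}.
  x = 9: f ≡ 0 at y ∈ {8}; g ≡ 0 at y ∈ {5}; common: ∅.
  x = 10: f ≡ 0 at y ∈ {9}; g ≡ 0 at y ∈ {4}; common: ∅.
Collecting: common zeros = {(6, 5), (8, 7)}, so the count is 2.
Comparison with the Bézout bound: 2 ≤ 2 = deg(f)·deg(g), as expected for curves with no common component (the bound is attained).


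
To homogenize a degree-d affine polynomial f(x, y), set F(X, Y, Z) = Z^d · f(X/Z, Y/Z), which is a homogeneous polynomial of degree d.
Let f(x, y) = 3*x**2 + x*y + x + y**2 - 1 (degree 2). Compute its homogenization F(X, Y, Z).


F(X, Y, Z) = 3*X**2 + X*Y + X*Z + Y**2 - Z**2

deg(f) = 2.
Substitute x = X/Z, y = Y/Z into f, then multiply by Z^2.
  monomial 3·x^2·y^0 ↦ 3·X^2·Y^0·Z^0.
  monomial 1·x^1·y^1 ↦ 1·X^1·Y^1·Z^0.
  monomial 1·x^1·y^0 ↦ 1·X^1·Y^0·Z^1.
  monomial 1·x^0·y^2 ↦ 1·X^0·Y^2·Z^0.
  monomial -1·x^0·y^0 ↦ -1·X^0·Y^0·Z^2.
Collecting: F(X, Y, Z) = 3*X**2 + X*Y + X*Z + Y**2 - Z**2.


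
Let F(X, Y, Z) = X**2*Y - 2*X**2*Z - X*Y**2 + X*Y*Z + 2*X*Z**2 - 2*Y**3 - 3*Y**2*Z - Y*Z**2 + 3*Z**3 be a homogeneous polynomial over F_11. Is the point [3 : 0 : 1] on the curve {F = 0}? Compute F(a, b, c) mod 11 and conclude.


F(3,0,1) ≡ 2 (mod 11); P is NOT on the curve.

Evaluate F(3, 0, 1) term-by-term (mod 11).
  X**2*Y ↦ 1·9·0·1 = 0
  -2*X**2*Z ↦ -2·9·1·1 = -18
  -X*Y**2 ↦ -1·3·0·1 = 0
  X*Y*Z ↦ 1·3·0·1 = 0
  2*X*Z**2 ↦ 2·3·1·1 = 6
  -2*Y**3 ↦ -2·1·0·1 = 0
  -3*Y**2*Z ↦ -3·1·0·1 = 0
  -Y*Z**2 ↦ -1·1·0·1 = 0
  3*Z**3 ↦ 3·1·1·1 = 3
Sum: F(3, 0, 1) = (0) + (-18) + (0) + (0) + (6) + (0) + (0) + (0) + (3) = -9.
Reducing mod 11: -9 ≡ 2 (mod 11).
Since F(a, b, c) ≡ 2 ≠ 0 (mod 11), P does NOT lie on the curve.


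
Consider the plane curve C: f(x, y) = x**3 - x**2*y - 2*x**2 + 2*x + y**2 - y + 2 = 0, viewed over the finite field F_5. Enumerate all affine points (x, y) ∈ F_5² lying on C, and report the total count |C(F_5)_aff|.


Affine F_5-points: {(2, 2), (2, 3), (4, 3), (4, 4)}; count = 4.

For each of the 25 pairs (x, y) ∈ F_5², evaluate f(x, y) mod 5. Record the zeros.
  x = 0: [0↦2, 1↦2, 2↦4, 3↦3, 4↦4]  zeros at y ∈ ∅
  x = 1: [0↦3, 1↦2, 2↦3, 3↦1, 4↦1]  zeros at y ∈ ∅
  x = 2: [0↦1, 1↦2, 2↦0, 3↦0, 4↦2]  zeros at y ∈ {2, 3}
  x = 3: [0↦2, 1↦3, 2↦1, 3↦1, 4↦3]  zeros at y ∈ ∅
  x = 4: [0↦2, 1↦1, 2↦2, 3↦0, 4↦0]  zeros at y ∈ {3, 4}
Collecting zeros: affine points = {(2, 2), (2, 3), (4, 3), (4, 4)}.
Total count |C(F_5)_aff| = 4.


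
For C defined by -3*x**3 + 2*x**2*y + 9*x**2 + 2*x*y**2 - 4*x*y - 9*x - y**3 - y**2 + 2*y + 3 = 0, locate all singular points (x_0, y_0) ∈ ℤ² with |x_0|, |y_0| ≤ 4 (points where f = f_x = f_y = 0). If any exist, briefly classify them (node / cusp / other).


Singular points: {(1, 0)}; classification: cusp.

Compute partial derivatives:
  f_x = -9*x**2 + 4*x*y + 18*x + 2*y**2 - 4*y - 9.
  f_y = 2*x**2 + 4*x*y - 4*x - 3*y**2 - 2*y + 2.
Scan x_0 ∈ {−4, ..., 4}. For each x_0, f_y(x_0, y) is a polynomial in y; find its integer roots y ∈ {−4, ..., 4}, then test f_x and f at those candidates.
  x = -4: f_y(-4, y) = -3*y**2 - 18*y + 50; no integer root y with |y| ≤ 4.
  x = -3: f_y(-3, y) = -3*y**2 - 14*y + 32; no integer root y with |y| ≤ 4.
  x = -2: f_y(-2, y) = -3*y**2 - 10*y + 18; no integer root y with |y| ≤ 4.
  x = -1: f_y(-1, y) = -3*y**2 - 6*y + 8; no integer root y with |y| ≤ 4.
  x = 0: f_y(0, y) = -3*y**2 - 2*y + 2; no integer root y with |y| ≤ 4.
  x = 1: f_y(1, y) = -3*y**2 + 2*y; vanishes at y ∈ {0}. (1, 0): f_x = 0, f = 0 — SINGULAR.
  x = 2: f_y(2, y) = -3*y**2 + 6*y + 2; no integer root y with |y| ≤ 4.
  x = 3: f_y(3, y) = -3*y**2 + 10*y + 8; vanishes at y ∈ {4}. (3, 4): f_x = 28 ≠ 0.
  x = 4: f_y(4, y) = -3*y**2 + 14*y + 18; no integer root y with |y| ≤ 4.
Only singular point on the grid: (1, 0).
Classify: substitute x = 1 + u, y = 0 + v and expand: f = -3*u**3 + 2*u**2*v + 2*u*v**2 - v**3 + v**2.
No constant or linear terms (consistent with a singular point). Quadratic part: v**2. Cubic part: -3*u**3 + 2*u**2*v + 2*u*v**2 - v**3.
The quadratic part v**2 is a perfect square, so there is a single (double) tangent line v = 0, i.e. y = 0. Restricting the cubic part to that line (v = 0) leaves -3*u**3 ≠ 0, so f is not divisible by v and the branch is v² ≈ 3*u**3 to lowest order — this is a cusp.
Classification: cusp.


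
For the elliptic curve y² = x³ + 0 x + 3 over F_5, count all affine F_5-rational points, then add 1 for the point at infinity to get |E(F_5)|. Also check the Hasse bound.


Affine points = {(1, 2), (1, 3), (2, 1), (2, 4), (3, 0)}; affine count = 5; |E(F_5)| = 6.

Discriminant check: Δ ∝ 4a³ + 27b² = 4·0³ + 27·3² = 4·0 + 27·9 ≡ 3 (mod 5). Nonzero ⇒ E is nonsingular.
For each x ∈ F_5, compute rhs = x³ + 0·x + 3 mod 5, then count y ∈ F_5 with y² ≡ rhs.
  x = 0: rhs = 3, matching y values: none (0 points).
  x = 1: rhs = 4, matching y values: 2, 3 (2 points).
  x = 2: rhs = 1, matching y values: 1, 4 (2 points).
  x = 3: rhs = 0, matching y values: 0 (1 points).
  x = 4: rhs = 2, matching y values: none (0 points).
Total affine count: 5.
Full point count |E(F_5)| = 5 + 1 = 6.
Hasse bound: |6 − (5+1)| = |0| = 0 ≤ 2√5 ≈ 4.4721 ✓.


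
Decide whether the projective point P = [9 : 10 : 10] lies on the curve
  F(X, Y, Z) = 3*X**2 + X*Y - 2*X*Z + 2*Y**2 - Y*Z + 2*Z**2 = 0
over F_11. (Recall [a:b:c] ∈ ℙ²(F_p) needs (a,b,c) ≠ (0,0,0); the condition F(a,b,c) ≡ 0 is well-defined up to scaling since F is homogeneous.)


F(9,10,10) ≡ 2 (mod 11); P is NOT on the curve.

Evaluate F(9, 10, 10) term-by-term (mod 11).
  3*X**2 ↦ 3·81·1·1 = 243
  X*Y ↦ 1·9·10·1 = 90
  -2*X*Z ↦ -2·9·1·10 = -180
  2*Y**2 ↦ 2·1·100·1 = 200
  -Y*Z ↦ -1·1·10·10 = -100
  2*Z**2 ↦ 2·1·1·100 = 200
Sum: F(9, 10, 10) = (243) + (90) + (-180) + (200) + (-100) + (200) = 453.
Reducing mod 11: 453 ≡ 2 (mod 11).
Since F(a, b, c) ≡ 2 ≠ 0 (mod 11), P does NOT lie on the curve.


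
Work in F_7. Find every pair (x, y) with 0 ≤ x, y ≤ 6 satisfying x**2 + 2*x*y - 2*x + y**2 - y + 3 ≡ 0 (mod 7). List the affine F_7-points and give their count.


Affine F_7-points: {(1, 3), (2, 1), (2, 3), (3, 4), (3, 5), (5, 1), (5, 4)}; count = 7.

For each of the 49 pairs (x, y) ∈ F_7², evaluate f(x, y) mod 7. Record the zeros.
  x = 0: [0↦3, 1↦3, 2↦5, 3↦2, 4↦1, 5↦2, 6↦5]  zeros at y ∈ ∅
  x = 1: [0↦2, 1↦4, 2↦1, 3↦0, 4↦1, 5↦4, 6↦2]  zeros at y ∈ {3}
  x = 2: [0↦3, 1↦0, 2↦6, 3↦0, 4↦3, 5↦1, 6↦1]  zeros at y ∈ {1, 3}
  x = 3: [0↦6, 1↦5, 2↦6, 3↦2, 4↦0, 5↦0, 6↦2]  zeros at y ∈ {4, 5}
  x = 4: [0↦4, 1↦5, 2↦1, 3↦6, 4↦6, 5↦1, 6↦5]  zeros at y ∈ ∅
  x = 5: [0↦4, 1↦0, 2↦5, 3↦5, 4↦0, 5↦4, 6↦3]  zeros at y ∈ {1, 4}
  x = 6: [0↦6, 1↦4, 2↦4, 3↦6, 4↦3, 5↦2, 6↦3]  zeros at y ∈ ∅
Collecting zeros: affine points = {(1, 3), (2, 1), (2, 3), (3, 4), (3, 5), (5, 1), (5, 4)}.
Total count |C(F_7)_aff| = 7.


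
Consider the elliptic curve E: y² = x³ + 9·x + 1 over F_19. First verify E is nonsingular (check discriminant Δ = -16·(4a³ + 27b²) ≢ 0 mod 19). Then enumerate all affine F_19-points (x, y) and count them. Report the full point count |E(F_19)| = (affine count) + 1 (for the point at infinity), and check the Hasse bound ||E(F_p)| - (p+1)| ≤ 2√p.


Affine points = {(0, 1), (0, 18), (1, 7), (1, 12), (3, 6), (3, 13), (4, 5), (4, 14), (5, 0), (6, 9), (6, 10), (11, 5), (11, 14), (13, 4), (13, 15), (16, 2), (16, 17)}; affine count = 17; |E(F_19)| = 18.

Discriminant check: Δ ∝ 4a³ + 27b² = 4·9³ + 27·1² = 4·729 + 27·1 ≡ 17 (mod 19). Nonzero ⇒ E is nonsingular.
For each x ∈ F_19, compute rhs = x³ + 9·x + 1 mod 19, then count y ∈ F_19 with y² ≡ rhs.
  x = 0: rhs = 1, matching y values: 1, 18 (2 points).
  x = 1: rhs = 11, matching y values: 7, 12 (2 points).
  x = 2: rhs = 8, matching y values: none (0 points).
  x = 3: rhs = 17, matching y values: 6, 13 (2 points).
  x = 4: rhs = 6, matching y values: 5, 14 (2 points).
  x = 5: rhs = 0, matching y values: 0 (1 points).
  x = 6: rhs = 5, matching y values: 9, 10 (2 points).
  x = 7: rhs = 8, matching y values: none (0 points).
  x = 8: rhs = 15, matching y values: none (0 points).
  x = 9: rhs = 13, matching y values: none (0 points).
  x = 10: rhs = 8, matching y values: none (0 points).
  x = 11: rhs = 6, matching y values: 5, 14 (2 points).
  x = 12: rhs = 13, matching y values: none (0 points).
  x = 13: rhs = 16, matching y values: 4, 15 (2 points).
  x = 14: rhs = 2, matching y values: none (0 points).
  x = 15: rhs = 15, matching y values: none (0 points).
  x = 16: rhs = 4, matching y values: 2, 17 (2 points).
  x = 17: rhs = 13, matching y values: none (0 points).
  x = 18: rhs = 10, matching y values: none (0 points).
Total affine count: 17.
Full point count |E(F_19)| = 17 + 1 = 18.
Hasse bound: |18 − (19+1)| = |-2| = 2 ≤ 2√19 ≈ 8.7178 ✓.


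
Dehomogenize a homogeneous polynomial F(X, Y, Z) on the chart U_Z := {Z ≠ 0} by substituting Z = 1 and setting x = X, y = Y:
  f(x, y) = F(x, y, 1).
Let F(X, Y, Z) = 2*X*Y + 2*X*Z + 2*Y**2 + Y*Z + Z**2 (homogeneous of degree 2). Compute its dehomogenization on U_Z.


f(x, y) = 2*x*y + 2*x + 2*y**2 + y + 1

On U_Z we set Z = 1. Each monomial c·X^i·Y^j·Z^k in F becomes c·x^i·y^j·1^k = c·x^i·y^j.
Substituting Z = 1: F(X, Y, 1) = 2*x*y + 2*x + 2*y**2 + y + 1.
Note: deg(f) ≤ deg(F) = 2; strict inequality happens when F is divisible by Z (lost terms).


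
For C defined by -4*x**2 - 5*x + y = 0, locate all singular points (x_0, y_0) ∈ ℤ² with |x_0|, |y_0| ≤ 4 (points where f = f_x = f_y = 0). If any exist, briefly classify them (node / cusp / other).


No singular points in the scanned grid; C is smooth there.

Compute partial derivatives:
  f_x = -8*x - 5.
  f_y = 1.
f_y = 1 is a nonzero constant, so f_y never vanishes: no point (x, y) can satisfy f = f_x = f_y = 0. In particular no (x, y) ∈ {−4, ..., 4}² is singular; the curve is smooth.


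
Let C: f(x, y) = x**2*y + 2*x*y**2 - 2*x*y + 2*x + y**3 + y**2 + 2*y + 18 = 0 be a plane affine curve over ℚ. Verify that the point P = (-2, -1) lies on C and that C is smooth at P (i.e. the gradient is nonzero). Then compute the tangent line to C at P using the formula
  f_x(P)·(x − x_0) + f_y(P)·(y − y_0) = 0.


Tangent line at P: 10*x + 19*y + 39 = 0.

Step 1: f(-2, -1) = 0, so P lies on C.
Step 2: partial derivatives
  f_x(x, y) = 2*x*y + 2*y**2 - 2*y + 2, f_y(x, y) = x**2 + 4*x*y - 2*x + 3*y**2 + 2*y + 2.
  f_x(P) = 10, f_y(P) = 19 (gradient nonzero, so P is smooth).
Step 3: tangent line at P: 10·(x − -2) + 19·(y − -1) = 0.
Expanding: 10*x + 19*y + 39 = 0.


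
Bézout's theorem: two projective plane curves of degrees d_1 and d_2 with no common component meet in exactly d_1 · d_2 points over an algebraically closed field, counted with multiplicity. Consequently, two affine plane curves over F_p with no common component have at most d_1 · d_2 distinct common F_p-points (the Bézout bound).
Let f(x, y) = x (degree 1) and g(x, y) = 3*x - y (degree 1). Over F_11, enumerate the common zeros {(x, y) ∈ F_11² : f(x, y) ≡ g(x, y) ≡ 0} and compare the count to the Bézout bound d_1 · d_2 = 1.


Common zeros: {(0, 0)}; count = 1; Bézout bound = 1.

deg(f) = 1, deg(g) = 1, so Bézout bound = 1.
Scan x ∈ F_11. For each x, list the y ∈ F_11 with f(x, y) ≡ 0 and those with g(x, y) ≡ 0 (mod 11); the common zeros in that column are the intersection.
  x = 0: f ≡ 0 at y ∈ {0, 1, 2, 3, 4, 5, 6, 7, 8, 9, 10}; g ≡ 0 at y ∈ {0}; common: {0}.
  x = 1: f ≡ 0 at y ∈ ∅; g ≡ 0 at y ∈ {3}; common: ∅.
  x = 2: f ≡ 0 at y ∈ ∅; g ≡ 0 at y ∈ {6}; common: ∅.
  x = 3: f ≡ 0 at y ∈ ∅; g ≡ 0 at y ∈ {9}; common: ∅.
  x = 4: f ≡ 0 at y ∈ ∅; g ≡ 0 at y ∈ {1}; common: ∅.
  x = 5: f ≡ 0 at y ∈ ∅; g ≡ 0 at y ∈ {4}; common: ∅.
  x = 6: f ≡ 0 at y ∈ ∅; g ≡ 0 at y ∈ {7}; common: ∅.
  x = 7: f ≡ 0 at y ∈ ∅; g ≡ 0 at y ∈ {10}; common: ∅.
  x = 8: f ≡ 0 at y ∈ ∅; g ≡ 0 at y ∈ {2}; common: ∅.
  x = 9: f ≡ 0 at y ∈ ∅; g ≡ 0 at y ∈ {5}; common: ∅.
  x = 10: f ≡ 0 at y ∈ ∅; g ≡ 0 at y ∈ {8}; common: ∅.
Collecting: common zeros = {(0, 0)}, so the count is 1.
Comparison with the Bézout bound: 1 ≤ 1 = deg(f)·deg(g), as expected for curves with no common component (the bound is attained).


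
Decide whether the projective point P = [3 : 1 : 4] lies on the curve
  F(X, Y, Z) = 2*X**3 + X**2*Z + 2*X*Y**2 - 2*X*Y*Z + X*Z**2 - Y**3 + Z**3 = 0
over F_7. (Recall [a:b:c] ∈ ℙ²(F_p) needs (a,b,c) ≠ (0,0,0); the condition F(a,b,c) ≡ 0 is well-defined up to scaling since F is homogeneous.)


F(3,1,4) ≡ 1 (mod 7); P is NOT on the curve.

Evaluate F(3, 1, 4) term-by-term (mod 7).
  2*X**3 ↦ 2·27·1·1 = 54
  X**2*Z ↦ 1·9·1·4 = 36
  2*X*Y**2 ↦ 2·3·1·1 = 6
  -2*X*Y*Z ↦ -2·3·1·4 = -24
  X*Z**2 ↦ 1·3·1·16 = 48
  -Y**3 ↦ -1·1·1·1 = -1
  Z**3 ↦ 1·1·1·64 = 64
Sum: F(3, 1, 4) = (54) + (36) + (6) + (-24) + (48) + (-1) + (64) = 183.
Reducing mod 7: 183 ≡ 1 (mod 7).
Since F(a, b, c) ≡ 1 ≠ 0 (mod 7), P does NOT lie on the curve.


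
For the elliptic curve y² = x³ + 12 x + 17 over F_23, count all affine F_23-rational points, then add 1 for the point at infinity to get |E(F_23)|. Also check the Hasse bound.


Affine points = {(2, 7), (2, 16), (5, 8), (5, 15), (6, 11), (6, 12), (8, 2), (8, 21), (9, 7), (9, 16), (11, 10), (11, 13), (12, 7), (12, 16), (13, 1), (13, 22), (14, 10), (14, 13), (16, 2), (16, 21), (18, 4), (18, 19), (20, 0), (21, 10), (21, 13), (22, 2), (22, 21)}; affine count = 27; |E(F_23)| = 28.

Discriminant check: Δ ∝ 4a³ + 27b² = 4·12³ + 27·17² = 4·1728 + 27·289 ≡ 18 (mod 23). Nonzero ⇒ E is nonsingular.
For each x ∈ F_23, compute rhs = x³ + 12·x + 17 mod 23, then count y ∈ F_23 with y² ≡ rhs.
  x = 0: rhs = 17, matching y values: none (0 points).
  x = 1: rhs = 7, matching y values: none (0 points).
  x = 2: rhs = 3, matching y values: 7, 16 (2 points).
  x = 3: rhs = 11, matching y values: none (0 points).
  x = 4: rhs = 14, matching y values: none (0 points).
  x = 5: rhs = 18, matching y values: 8, 15 (2 points).
  x = 6: rhs = 6, matching y values: 11, 12 (2 points).
  x = 7: rhs = 7, matching y values: none (0 points).
  x = 8: rhs = 4, matching y values: 2, 21 (2 points).
  x = 9: rhs = 3, matching y values: 7, 16 (2 points).
  x = 10: rhs = 10, matching y values: none (0 points).
  x = 11: rhs = 8, matching y values: 10, 13 (2 points).
  x = 12: rhs = 3, matching y values: 7, 16 (2 points).
  x = 13: rhs = 1, matching y values: 1, 22 (2 points).
  x = 14: rhs = 8, matching y values: 10, 13 (2 points).
  x = 15: rhs = 7, matching y values: none (0 points).
  x = 16: rhs = 4, matching y values: 2, 21 (2 points).
  x = 17: rhs = 5, matching y values: none (0 points).
  x = 18: rhs = 16, matching y values: 4, 19 (2 points).
  x = 19: rhs = 20, matching y values: none (0 points).
  x = 20: rhs = 0, matching y values: 0 (1 points).
  x = 21: rhs = 8, matching y values: 10, 13 (2 points).
  x = 22: rhs = 4, matching y values: 2, 21 (2 points).
Total affine count: 27.
Full point count |E(F_23)| = 27 + 1 = 28.
Hasse bound: |28 − (23+1)| = |4| = 4 ≤ 2√23 ≈ 9.5917 ✓.


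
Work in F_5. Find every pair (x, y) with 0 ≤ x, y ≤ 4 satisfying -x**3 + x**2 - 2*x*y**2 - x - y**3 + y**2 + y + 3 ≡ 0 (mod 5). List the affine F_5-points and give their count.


Affine F_5-points: ∅; count = 0.

For each of the 25 pairs (x, y) ∈ F_5², evaluate f(x, y) mod 5. Record the zeros.
  x = 0: [0↦3, 1↦4, 2↦1, 3↦3, 4↦4]  zeros at y ∈ ∅
  x = 1: [0↦2, 1↦1, 2↦2, 3↦4, 4↦1]  zeros at y ∈ ∅
  x = 2: [0↦2, 1↦4, 2↦4, 3↦1, 4↦4]  zeros at y ∈ ∅
  x = 3: [0↦2, 1↦2, 2↦1, 3↦3, 4↦2]  zeros at y ∈ ∅
  x = 4: [0↦1, 1↦4, 2↦2, 3↦4, 4↦4]  zeros at y ∈ ∅
Collecting zeros: affine points = ∅.
Total count |C(F_5)_aff| = 0.


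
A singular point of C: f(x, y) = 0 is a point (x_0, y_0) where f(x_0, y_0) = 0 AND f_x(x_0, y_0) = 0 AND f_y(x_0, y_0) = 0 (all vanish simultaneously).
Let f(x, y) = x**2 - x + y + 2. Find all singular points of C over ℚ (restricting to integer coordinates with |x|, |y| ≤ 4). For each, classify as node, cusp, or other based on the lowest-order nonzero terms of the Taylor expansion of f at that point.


No singular points in the scanned grid; C is smooth there.

Compute partial derivatives:
  f_x = 2*x - 1.
  f_y = 1.
f_y = 1 is a nonzero constant, so f_y never vanishes: no point (x, y) can satisfy f = f_x = f_y = 0. In particular no (x, y) ∈ {−4, ..., 4}² is singular; the curve is smooth.


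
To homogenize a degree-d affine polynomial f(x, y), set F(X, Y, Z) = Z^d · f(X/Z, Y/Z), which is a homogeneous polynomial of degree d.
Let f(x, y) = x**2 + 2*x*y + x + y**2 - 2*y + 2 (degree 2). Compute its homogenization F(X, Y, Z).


F(X, Y, Z) = X**2 + 2*X*Y + X*Z + Y**2 - 2*Y*Z + 2*Z**2

deg(f) = 2.
Substitute x = X/Z, y = Y/Z into f, then multiply by Z^2.
  monomial 1·x^2·y^0 ↦ 1·X^2·Y^0·Z^0.
  monomial 2·x^1·y^1 ↦ 2·X^1·Y^1·Z^0.
  monomial 1·x^1·y^0 ↦ 1·X^1·Y^0·Z^1.
  monomial 1·x^0·y^2 ↦ 1·X^0·Y^2·Z^0.
  monomial -2·x^0·y^1 ↦ -2·X^0·Y^1·Z^1.
  monomial 2·x^0·y^0 ↦ 2·X^0·Y^0·Z^2.
Collecting: F(X, Y, Z) = X**2 + 2*X*Y + X*Z + Y**2 - 2*Y*Z + 2*Z**2.


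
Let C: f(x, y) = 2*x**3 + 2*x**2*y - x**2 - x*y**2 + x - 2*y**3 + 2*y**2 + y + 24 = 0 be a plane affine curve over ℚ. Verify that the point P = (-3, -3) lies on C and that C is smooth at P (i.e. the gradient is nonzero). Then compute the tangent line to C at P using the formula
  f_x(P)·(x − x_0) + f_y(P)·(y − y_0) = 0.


Tangent line at P: 88*x - 65*y + 69 = 0.

Step 1: f(-3, -3) = 0, so P lies on C.
Step 2: partial derivatives
  f_x(x, y) = 6*x**2 + 4*x*y - 2*x - y**2 + 1, f_y(x, y) = 2*x**2 - 2*x*y - 6*y**2 + 4*y + 1.
  f_x(P) = 88, f_y(P) = -65 (gradient nonzero, so P is smooth).
Step 3: tangent line at P: 88·(x − -3) + -65·(y − -3) = 0.
Expanding: 88*x - 65*y + 69 = 0.


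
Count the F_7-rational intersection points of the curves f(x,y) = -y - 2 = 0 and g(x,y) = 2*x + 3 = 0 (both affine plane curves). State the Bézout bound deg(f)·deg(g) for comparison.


Common zeros: {(2, 5)}; count = 1; Bézout bound = 1.

deg(f) = 1, deg(g) = 1, so Bézout bound = 1.
Scan x ∈ F_7. For each x, list the y ∈ F_7 with f(x, y) ≡ 0 and those with g(x, y) ≡ 0 (mod 7); the common zeros in that column are the intersection.
  x = 0: f ≡ 0 at y ∈ {5}; g ≡ 0 at y ∈ ∅; common: ∅.
  x = 1: f ≡ 0 at y ∈ {5}; g ≡ 0 at y ∈ ∅; common: ∅.
  x = 2: f ≡ 0 at y ∈ {5}; g ≡ 0 at y ∈ {0, 1, 2, 3, 4, 5, 6}; common: {5}.
  x = 3: f ≡ 0 at y ∈ {5}; g ≡ 0 at y ∈ ∅; common: ∅.
  x = 4: f ≡ 0 at y ∈ {5}; g ≡ 0 at y ∈ ∅; common: ∅.
  x = 5: f ≡ 0 at y ∈ {5}; g ≡ 0 at y ∈ ∅; common: ∅.
  x = 6: f ≡ 0 at y ∈ {5}; g ≡ 0 at y ∈ ∅; common: ∅.
Collecting: common zeros = {(2, 5)}, so the count is 1.
Comparison with the Bézout bound: 1 ≤ 1 = deg(f)·deg(g), as expected for curves with no common component (the bound is attained).


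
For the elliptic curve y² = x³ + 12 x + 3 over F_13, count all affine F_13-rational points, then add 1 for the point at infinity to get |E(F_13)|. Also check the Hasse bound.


Affine points = {(0, 4), (0, 9), (1, 4), (1, 9), (2, 3), (2, 10), (3, 1), (3, 12), (7, 1), (7, 12), (8, 0), (11, 6), (11, 7), (12, 4), (12, 9)}; affine count = 15; |E(F_13)| = 16.

Discriminant check: Δ ∝ 4a³ + 27b² = 4·12³ + 27·3² = 4·1728 + 27·9 ≡ 5 (mod 13). Nonzero ⇒ E is nonsingular.
For each x ∈ F_13, compute rhs = x³ + 12·x + 3 mod 13, then count y ∈ F_13 with y² ≡ rhs.
  x = 0: rhs = 3, matching y values: 4, 9 (2 points).
  x = 1: rhs = 3, matching y values: 4, 9 (2 points).
  x = 2: rhs = 9, matching y values: 3, 10 (2 points).
  x = 3: rhs = 1, matching y values: 1, 12 (2 points).
  x = 4: rhs = 11, matching y values: none (0 points).
  x = 5: rhs = 6, matching y values: none (0 points).
  x = 6: rhs = 5, matching y values: none (0 points).
  x = 7: rhs = 1, matching y values: 1, 12 (2 points).
  x = 8: rhs = 0, matching y values: 0 (1 points).
  x = 9: rhs = 8, matching y values: none (0 points).
  x = 10: rhs = 5, matching y values: none (0 points).
  x = 11: rhs = 10, matching y values: 6, 7 (2 points).
  x = 12: rhs = 3, matching y values: 4, 9 (2 points).
Total affine count: 15.
Full point count |E(F_13)| = 15 + 1 = 16.
Hasse bound: |16 − (13+1)| = |2| = 2 ≤ 2√13 ≈ 7.2111 ✓.


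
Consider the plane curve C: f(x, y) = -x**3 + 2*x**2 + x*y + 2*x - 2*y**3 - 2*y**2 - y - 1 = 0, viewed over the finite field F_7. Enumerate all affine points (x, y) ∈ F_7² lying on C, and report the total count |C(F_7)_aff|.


Affine F_7-points: {(0, 6), (1, 3), (2, 1), (3, 3), (3, 5), (4, 6), (5, 3), (5, 4), (5, 6), (6, 0), (6, 2), (6, 4)}; count = 12.

For each of the 49 pairs (x, y) ∈ F_7², evaluate f(x, y) mod 7. Record the zeros.
  x = 0: [0↦6, 1↦1, 2↦1, 3↦1, 4↦3, 5↦2, 6↦0]  zeros at y ∈ {6}
  x = 1: [0↦2, 1↦5, 2↦6, 3↦0, 4↦3, 5↦3, 6↦2]  zeros at y ∈ {3}
  x = 2: [0↦3, 1↦0, 2↦2, 3↦4, 4↦1, 5↦2, 6↦2]  zeros at y ∈ {1}
  x = 3: [0↦3, 1↦1, 2↦4, 3↦0, 4↦5, 5↦0, 6↦1]  zeros at y ∈ {3, 5}
  x = 4: [0↦3, 1↦2, 2↦6, 3↦3, 4↦2, 5↦5, 6↦0]  zeros at y ∈ {6}
  x = 5: [0↦4, 1↦4, 2↦2, 3↦0, 4↦0, 5↦4, 6↦0]  zeros at y ∈ {3, 4, 6}
  x = 6: [0↦0, 1↦1, 2↦0, 3↦6, 4↦0, 5↦5, 6↦2]  zeros at y ∈ {0, 2, 4}
Collecting zeros: affine points = {(0, 6), (1, 3), (2, 1), (3, 3), (3, 5), (4, 6), (5, 3), (5, 4), (5, 6), (6, 0), (6, 2), (6, 4)}.
Total count |C(F_7)_aff| = 12.
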